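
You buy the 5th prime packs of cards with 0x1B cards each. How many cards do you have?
Convert 0x1B (hexadecimal) → 1×16 + 11 = 27 (decimal)
Convert the 5th prime (prime index) → 11 (decimal)
Compute 27 × 11 = 297
297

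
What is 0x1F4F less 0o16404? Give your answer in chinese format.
Convert 0x1F4F (hexadecimal) → 1×4096 + 15×256 + 4×16 + 15 = 8015 (decimal)
Convert 0o16404 (octal) → 1×4096 + 6×512 + 4×64 + 4 = 7428 (decimal)
Compute 8015 - 7428 = 587
Convert 587 (decimal) → 587 = 5×100 + 8×10 + 7 → 五百八十七 (Chinese numeral)
五百八十七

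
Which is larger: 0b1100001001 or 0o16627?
Convert 0b1100001001 (binary) → 512 + 256 + 8 + 1 = 777 (decimal)
Convert 0o16627 (octal) → 1×4096 + 6×512 + 6×64 + 2×8 + 7 = 7575 (decimal)
Compare 777 vs 7575: larger = 7575
7575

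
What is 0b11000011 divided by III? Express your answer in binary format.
Convert 0b11000011 (binary) → 128 + 64 + 2 + 1 = 195 (decimal)
Convert III (Roman numeral) → 1 + 1 + 1 = 3 (decimal)
Compute 195 ÷ 3 = 65
Convert 65 (decimal) → 65 = 64 + 1 → 0b1000001 (binary)
0b1000001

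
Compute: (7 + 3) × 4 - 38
Parentheses first: 7 + 3 = 10
Multiply: 10 × 4 = 40
Subtract: 40 - 38 = 2
2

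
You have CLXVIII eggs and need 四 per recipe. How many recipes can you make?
Convert CLXVIII (Roman numeral) → 100 + 50 + 10 + 5 + 1 + 1 + 1 = 168 (decimal)
Convert 四 (Chinese numeral) → 4 (decimal)
Compute 168 ÷ 4 = 42
42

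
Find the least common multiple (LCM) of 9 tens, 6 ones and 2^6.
Convert 9 tens, 6 ones (place-value notation) → 9×10 + 6 = 96 (decimal)
Convert 2^6 (power) → 64 (decimal)
Compute lcm(96, 64) = 192
192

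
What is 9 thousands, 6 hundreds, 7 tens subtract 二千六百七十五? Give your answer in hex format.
Convert 9 thousands, 6 hundreds, 7 tens (place-value notation) → 9×1000 + 6×100 + 7×10 = 9670 (decimal)
Convert 二千六百七十五 (Chinese numeral) → 2×1000 + 6×100 + 7×10 + 5 = 2675 (decimal)
Compute 9670 - 2675 = 6995
Convert 6995 (decimal) → 6995 = 1×4096 + 11×256 + 5×16 + 3 → 0x1B53 (hexadecimal)
0x1B53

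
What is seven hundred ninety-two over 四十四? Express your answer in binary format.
Convert seven hundred ninety-two (English words) → 7×100 + 92 = 792 (decimal)
Convert 四十四 (Chinese numeral) → 4×10 + 4 = 44 (decimal)
Compute 792 ÷ 44 = 18
Convert 18 (decimal) → 18 = 16 + 2 → 0b10010 (binary)
0b10010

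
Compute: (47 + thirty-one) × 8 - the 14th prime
Convert thirty-one (English words) → 31 (decimal)
Convert the 14th prime (prime index) → 43 (decimal)
Expression in decimal: (47 + 31) × 8 - 43
Parentheses first: 47 + 31 = 78
Multiply: 78 × 8 = 624
Subtract: 624 - 43 = 581
581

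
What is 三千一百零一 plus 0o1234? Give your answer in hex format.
Convert 三千一百零一 (Chinese numeral) → 3×1000 + 1×100 + 1 = 3101 (decimal)
Convert 0o1234 (octal) → 1×512 + 2×64 + 3×8 + 4 = 668 (decimal)
Compute 3101 + 668 = 3769
Convert 3769 (decimal) → 3769 = 14×256 + 11×16 + 9 → 0xEB9 (hexadecimal)
0xEB9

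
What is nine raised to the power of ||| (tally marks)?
Convert nine (English words) → 9 (decimal)
Convert ||| (tally marks) → 3 (decimal)
Compute 9 ^ 3 = 729
729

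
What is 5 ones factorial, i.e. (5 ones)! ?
Convert 5 ones (place-value notation) → 5 (decimal)
Compute 5! = 120
120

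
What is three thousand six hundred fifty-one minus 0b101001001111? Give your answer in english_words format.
Convert three thousand six hundred fifty-one (English words) → 3×1000 + 6×100 + 51 = 3651 (decimal)
Convert 0b101001001111 (binary) → 2048 + 512 + 64 + 8 + 4 + 2 + 1 = 2639 (decimal)
Compute 3651 - 2639 = 1012
Convert 1012 (decimal) → 1012 = 1×1000 + 12 → one thousand twelve (English words)
one thousand twelve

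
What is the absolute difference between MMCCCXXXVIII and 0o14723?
Convert MMCCCXXXVIII (Roman numeral) → 1000 + 1000 + 100 + 100 + 100 + 10 + 10 + 10 + 5 + 1 + 1 + 1 = 2338 (decimal)
Convert 0o14723 (octal) → 1×4096 + 4×512 + 7×64 + 2×8 + 3 = 6611 (decimal)
Compute |2338 - 6611| = 4273
4273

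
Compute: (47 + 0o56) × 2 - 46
Convert 0o56 (octal) → 5×8 + 6 = 46 (decimal)
Expression in decimal: (47 + 46) × 2 - 46
Parentheses first: 47 + 46 = 93
Multiply: 93 × 2 = 186
Subtract: 186 - 46 = 140
140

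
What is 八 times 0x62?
Convert 八 (Chinese numeral) → 8 (decimal)
Convert 0x62 (hexadecimal) → 6×16 + 2 = 98 (decimal)
Compute 8 × 98 = 784
784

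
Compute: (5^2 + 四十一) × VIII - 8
Convert 5^2 (power) → 25 (decimal)
Convert 四十一 (Chinese numeral) → 4×10 + 1 = 41 (decimal)
Convert VIII (Roman numeral) → 5 + 1 + 1 + 1 = 8 (decimal)
Expression in decimal: (25 + 41) × 8 - 8
Parentheses first: 25 + 41 = 66
Multiply: 66 × 8 = 528
Subtract: 528 - 8 = 520
520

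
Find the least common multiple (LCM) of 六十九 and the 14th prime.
Convert 六十九 (Chinese numeral) → 6×10 + 9 = 69 (decimal)
Convert the 14th prime (prime index) → 43 (decimal)
Compute lcm(69, 43) = 2967
2967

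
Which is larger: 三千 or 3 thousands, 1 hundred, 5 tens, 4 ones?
Convert 三千 (Chinese numeral) → 3×1000 = 3000 (decimal)
Convert 3 thousands, 1 hundred, 5 tens, 4 ones (place-value notation) → 3×1000 + 1×100 + 5×10 + 4 = 3154 (decimal)
Compare 3000 vs 3154: larger = 3154
3154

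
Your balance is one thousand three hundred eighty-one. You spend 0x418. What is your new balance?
Convert one thousand three hundred eighty-one (English words) → 1×1000 + 3×100 + 81 = 1381 (decimal)
Convert 0x418 (hexadecimal) → 4×256 + 1×16 + 8 = 1048 (decimal)
Compute 1381 - 1048 = 333
333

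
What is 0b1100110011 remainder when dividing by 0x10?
Convert 0b1100110011 (binary) → 512 + 256 + 32 + 16 + 2 + 1 = 819 (decimal)
Convert 0x10 (hexadecimal) → 1×16 = 16 (decimal)
Compute 819 mod 16 = 3
3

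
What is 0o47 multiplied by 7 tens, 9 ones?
Convert 0o47 (octal) → 4×8 + 7 = 39 (decimal)
Convert 7 tens, 9 ones (place-value notation) → 7×10 + 9 = 79 (decimal)
Compute 39 × 79 = 3081
3081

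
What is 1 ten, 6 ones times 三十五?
Convert 1 ten, 6 ones (place-value notation) → 1×10 + 6 = 16 (decimal)
Convert 三十五 (Chinese numeral) → 3×10 + 5 = 35 (decimal)
Compute 16 × 35 = 560
560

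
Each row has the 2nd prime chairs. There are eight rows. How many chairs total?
Convert the 2nd prime (prime index) → 3 (decimal)
Convert eight (English words) → 8 (decimal)
Compute 3 × 8 = 24
24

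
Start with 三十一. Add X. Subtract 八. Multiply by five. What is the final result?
Convert 三十一 (Chinese numeral) → 3×10 + 1 = 31 (decimal)
Start: 31
Convert X (Roman numeral) → 10 (decimal)
31 + 10 = 41
Convert 八 (Chinese numeral) → 8 (decimal)
41 - 8 = 33
Convert five (English words) → 5 (decimal)
33 × 5 = 165
165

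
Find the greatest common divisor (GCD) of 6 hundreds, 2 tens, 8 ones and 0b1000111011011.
Convert 6 hundreds, 2 tens, 8 ones (place-value notation) → 6×100 + 2×10 + 8 = 628 (decimal)
Convert 0b1000111011011 (binary) → 4096 + 256 + 128 + 64 + 16 + 8 + 2 + 1 = 4571 (decimal)
Compute gcd(628, 4571) = 1
1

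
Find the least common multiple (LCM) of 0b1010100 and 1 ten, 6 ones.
Convert 0b1010100 (binary) → 64 + 16 + 4 = 84 (decimal)
Convert 1 ten, 6 ones (place-value notation) → 1×10 + 6 = 16 (decimal)
Compute lcm(84, 16) = 336
336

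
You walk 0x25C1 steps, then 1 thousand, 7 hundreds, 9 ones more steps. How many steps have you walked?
Convert 0x25C1 (hexadecimal) → 2×4096 + 5×256 + 12×16 + 1 = 9665 (decimal)
Convert 1 thousand, 7 hundreds, 9 ones (place-value notation) → 1×1000 + 7×100 + 9 = 1709 (decimal)
Compute 9665 + 1709 = 11374
11374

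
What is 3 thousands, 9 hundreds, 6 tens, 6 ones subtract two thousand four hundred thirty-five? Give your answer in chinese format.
Convert 3 thousands, 9 hundreds, 6 tens, 6 ones (place-value notation) → 3×1000 + 9×100 + 6×10 + 6 = 3966 (decimal)
Convert two thousand four hundred thirty-five (English words) → 2×1000 + 4×100 + 35 = 2435 (decimal)
Compute 3966 - 2435 = 1531
Convert 1531 (decimal) → 1531 = 1×1000 + 5×100 + 3×10 + 1 → 一千五百三十一 (Chinese numeral)
一千五百三十一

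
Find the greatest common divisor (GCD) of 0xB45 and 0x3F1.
Convert 0xB45 (hexadecimal) → 11×256 + 4×16 + 5 = 2885 (decimal)
Convert 0x3F1 (hexadecimal) → 3×256 + 15×16 + 1 = 1009 (decimal)
Compute gcd(2885, 1009) = 1
1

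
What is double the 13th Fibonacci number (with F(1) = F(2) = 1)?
The 13th Fibonacci number (with F(1) = F(2) = 1): 1, 1, 2, 3, 5, 8, 13, 21, 34, 55, 89, 144, 233 → 233
Compute 233 × 2 = 466
466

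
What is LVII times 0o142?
Convert LVII (Roman numeral) → 50 + 5 + 1 + 1 = 57 (decimal)
Convert 0o142 (octal) → 1×64 + 4×8 + 2 = 98 (decimal)
Compute 57 × 98 = 5586
5586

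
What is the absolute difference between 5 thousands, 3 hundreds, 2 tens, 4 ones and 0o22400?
Convert 5 thousands, 3 hundreds, 2 tens, 4 ones (place-value notation) → 5×1000 + 3×100 + 2×10 + 4 = 5324 (decimal)
Convert 0o22400 (octal) → 2×4096 + 2×512 + 4×64 = 9472 (decimal)
Compute |5324 - 9472| = 4148
4148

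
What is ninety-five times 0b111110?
Convert ninety-five (English words) → 95 (decimal)
Convert 0b111110 (binary) → 32 + 16 + 8 + 4 + 2 = 62 (decimal)
Compute 95 × 62 = 5890
5890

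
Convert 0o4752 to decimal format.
Convert 0o4752 (octal) → 4×512 + 7×64 + 5×8 + 2 = 2538 (decimal)
2538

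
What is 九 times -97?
Convert 九 (Chinese numeral) → 9 (decimal)
Compute 9 × -97 = -873
-873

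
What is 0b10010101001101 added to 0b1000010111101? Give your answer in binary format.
Convert 0b10010101001101 (binary) → 8192 + 1024 + 256 + 64 + 8 + 4 + 1 = 9549 (decimal)
Convert 0b1000010111101 (binary) → 4096 + 128 + 32 + 16 + 8 + 4 + 1 = 4285 (decimal)
Compute 9549 + 4285 = 13834
Convert 13834 (decimal) → 13834 = 8192 + 4096 + 1024 + 512 + 8 + 2 → 0b11011000001010 (binary)
0b11011000001010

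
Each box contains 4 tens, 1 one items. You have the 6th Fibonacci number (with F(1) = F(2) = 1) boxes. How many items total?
Convert 4 tens, 1 one (place-value notation) → 4×10 + 1 = 41 (decimal)
Convert the 6th Fibonacci number (with F(1) = F(2) = 1) (Fibonacci index) → 1, 1, 2, 3, 5, 8 → 8 (decimal)
Compute 41 × 8 = 328
328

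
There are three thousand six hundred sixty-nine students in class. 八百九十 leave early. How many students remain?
Convert three thousand six hundred sixty-nine (English words) → 3×1000 + 6×100 + 69 = 3669 (decimal)
Convert 八百九十 (Chinese numeral) → 8×100 + 9×10 = 890 (decimal)
Compute 3669 - 890 = 2779
2779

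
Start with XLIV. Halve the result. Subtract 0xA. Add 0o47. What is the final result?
Convert XLIV (Roman numeral) → 40 + 4 = 44 (decimal)
Start: 44
44 ÷ 2 = 22
Convert 0xA (hexadecimal) → 10 (decimal)
22 - 10 = 12
Convert 0o47 (octal) → 4×8 + 7 = 39 (decimal)
12 + 39 = 51
51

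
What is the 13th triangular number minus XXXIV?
The 13th triangular number = 13×14/2 = 91
Convert XXXIV (Roman numeral) → 10 + 10 + 10 + 4 = 34 (decimal)
Compute 91 - 34 = 57
57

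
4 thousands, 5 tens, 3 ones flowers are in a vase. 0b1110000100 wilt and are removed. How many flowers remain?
Convert 4 thousands, 5 tens, 3 ones (place-value notation) → 4×1000 + 5×10 + 3 = 4053 (decimal)
Convert 0b1110000100 (binary) → 512 + 256 + 128 + 4 = 900 (decimal)
Compute 4053 - 900 = 3153
3153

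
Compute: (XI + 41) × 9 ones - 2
Convert XI (Roman numeral) → 10 + 1 = 11 (decimal)
Convert 9 ones (place-value notation) → 9 (decimal)
Expression in decimal: (11 + 41) × 9 - 2
Parentheses first: 11 + 41 = 52
Multiply: 52 × 9 = 468
Subtract: 468 - 2 = 466
466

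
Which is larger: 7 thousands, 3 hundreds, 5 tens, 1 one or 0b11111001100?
Convert 7 thousands, 3 hundreds, 5 tens, 1 one (place-value notation) → 7×1000 + 3×100 + 5×10 + 1 = 7351 (decimal)
Convert 0b11111001100 (binary) → 1024 + 512 + 256 + 128 + 64 + 8 + 4 = 1996 (decimal)
Compare 7351 vs 1996: larger = 7351
7351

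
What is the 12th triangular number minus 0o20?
The 12th triangular number = 12×13/2 = 78
Convert 0o20 (octal) → 2×8 = 16 (decimal)
Compute 78 - 16 = 62
62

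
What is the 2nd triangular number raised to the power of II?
Convert the 2nd triangular number (triangular index) → 2×3/2 = 3 (decimal)
Convert II (Roman numeral) → 1 + 1 = 2 (decimal)
Compute 3 ^ 2 = 9
9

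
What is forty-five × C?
Convert forty-five (English words) → 45 (decimal)
Convert C (Roman numeral) → 100 (decimal)
Compute 45 × 100 = 4500
4500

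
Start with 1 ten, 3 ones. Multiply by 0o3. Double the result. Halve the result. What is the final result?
Convert 1 ten, 3 ones (place-value notation) → 1×10 + 3 = 13 (decimal)
Start: 13
Convert 0o3 (octal) → 3 (decimal)
13 × 3 = 39
39 × 2 = 78
78 ÷ 2 = 39
39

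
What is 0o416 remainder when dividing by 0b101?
Convert 0o416 (octal) → 4×64 + 1×8 + 6 = 270 (decimal)
Convert 0b101 (binary) → 4 + 1 = 5 (decimal)
Compute 270 mod 5 = 0
0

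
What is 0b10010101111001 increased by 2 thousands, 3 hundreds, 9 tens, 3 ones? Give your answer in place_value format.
Convert 0b10010101111001 (binary) → 8192 + 1024 + 256 + 64 + 32 + 16 + 8 + 1 = 9593 (decimal)
Convert 2 thousands, 3 hundreds, 9 tens, 3 ones (place-value notation) → 2×1000 + 3×100 + 9×10 + 3 = 2393 (decimal)
Compute 9593 + 2393 = 11986
Convert 11986 (decimal) → 11986 = 11×1000 + 9×100 + 8×10 + 6 → 11 thousands, 9 hundreds, 8 tens, 6 ones (place-value notation)
11 thousands, 9 hundreds, 8 tens, 6 ones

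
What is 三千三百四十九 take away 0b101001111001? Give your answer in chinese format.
Convert 三千三百四十九 (Chinese numeral) → 3×1000 + 3×100 + 4×10 + 9 = 3349 (decimal)
Convert 0b101001111001 (binary) → 2048 + 512 + 64 + 32 + 16 + 8 + 1 = 2681 (decimal)
Compute 3349 - 2681 = 668
Convert 668 (decimal) → 668 = 6×100 + 6×10 + 8 → 六百六十八 (Chinese numeral)
六百六十八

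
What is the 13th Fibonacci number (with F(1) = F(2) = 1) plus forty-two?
The 13th Fibonacci number (with F(1) = F(2) = 1): 1, 1, 2, 3, 5, 8, 13, 21, 34, 55, 89, 144, 233 → 233
Convert forty-two (English words) → 42 (decimal)
Compute 233 + 42 = 275
275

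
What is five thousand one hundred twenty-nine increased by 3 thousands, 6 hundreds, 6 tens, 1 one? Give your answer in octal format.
Convert five thousand one hundred twenty-nine (English words) → 5×1000 + 1×100 + 29 = 5129 (decimal)
Convert 3 thousands, 6 hundreds, 6 tens, 1 one (place-value notation) → 3×1000 + 6×100 + 6×10 + 1 = 3661 (decimal)
Compute 5129 + 3661 = 8790
Convert 8790 (decimal) → 8790 = 2×4096 + 1×512 + 1×64 + 2×8 + 6 → 0o21126 (octal)
0o21126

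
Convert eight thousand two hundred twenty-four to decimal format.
Convert eight thousand two hundred twenty-four (English words) → 8×1000 + 2×100 + 24 = 8224 (decimal)
8224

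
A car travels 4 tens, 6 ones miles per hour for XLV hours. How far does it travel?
Convert 4 tens, 6 ones (place-value notation) → 4×10 + 6 = 46 (decimal)
Convert XLV (Roman numeral) → 40 + 5 = 45 (decimal)
Compute 46 × 45 = 2070
2070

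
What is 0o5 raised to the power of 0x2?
Convert 0o5 (octal) → 5 (decimal)
Convert 0x2 (hexadecimal) → 2 (decimal)
Compute 5 ^ 2 = 25
25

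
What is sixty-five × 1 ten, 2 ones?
Convert sixty-five (English words) → 65 (decimal)
Convert 1 ten, 2 ones (place-value notation) → 1×10 + 2 = 12 (decimal)
Compute 65 × 12 = 780
780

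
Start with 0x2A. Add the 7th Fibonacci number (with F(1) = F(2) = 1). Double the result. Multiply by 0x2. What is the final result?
Convert 0x2A (hexadecimal) → 2×16 + 10 = 42 (decimal)
Start: 42
Convert the 7th Fibonacci number (with F(1) = F(2) = 1) (Fibonacci index) → 1, 1, 2, 3, 5, 8, 13 → 13 (decimal)
42 + 13 = 55
55 × 2 = 110
Convert 0x2 (hexadecimal) → 2 (decimal)
110 × 2 = 220
220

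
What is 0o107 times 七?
Convert 0o107 (octal) → 1×64 + 7 = 71 (decimal)
Convert 七 (Chinese numeral) → 7 (decimal)
Compute 71 × 7 = 497
497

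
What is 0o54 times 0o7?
Convert 0o54 (octal) → 5×8 + 4 = 44 (decimal)
Convert 0o7 (octal) → 7 (decimal)
Compute 44 × 7 = 308
308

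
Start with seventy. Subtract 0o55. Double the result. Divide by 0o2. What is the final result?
Convert seventy (English words) → 70 (decimal)
Start: 70
Convert 0o55 (octal) → 5×8 + 5 = 45 (decimal)
70 - 45 = 25
25 × 2 = 50
Convert 0o2 (octal) → 2 (decimal)
50 ÷ 2 = 25
25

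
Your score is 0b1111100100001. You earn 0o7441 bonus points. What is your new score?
Convert 0b1111100100001 (binary) → 4096 + 2048 + 1024 + 512 + 256 + 32 + 1 = 7969 (decimal)
Convert 0o7441 (octal) → 7×512 + 4×64 + 4×8 + 1 = 3873 (decimal)
Compute 7969 + 3873 = 11842
11842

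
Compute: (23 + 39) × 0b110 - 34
Convert 0b110 (binary) → 4 + 2 = 6 (decimal)
Expression in decimal: (23 + 39) × 6 - 34
Parentheses first: 23 + 39 = 62
Multiply: 62 × 6 = 372
Subtract: 372 - 34 = 338
338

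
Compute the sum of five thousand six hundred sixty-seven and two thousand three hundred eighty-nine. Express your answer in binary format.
Convert five thousand six hundred sixty-seven (English words) → 5×1000 + 6×100 + 67 = 5667 (decimal)
Convert two thousand three hundred eighty-nine (English words) → 2×1000 + 3×100 + 89 = 2389 (decimal)
Compute 5667 + 2389 = 8056
Convert 8056 (decimal) → 8056 = 4096 + 2048 + 1024 + 512 + 256 + 64 + 32 + 16 + 8 → 0b1111101111000 (binary)
0b1111101111000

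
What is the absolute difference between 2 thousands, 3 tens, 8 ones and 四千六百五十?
Convert 2 thousands, 3 tens, 8 ones (place-value notation) → 2×1000 + 3×10 + 8 = 2038 (decimal)
Convert 四千六百五十 (Chinese numeral) → 4×1000 + 6×100 + 5×10 = 4650 (decimal)
Compute |2038 - 4650| = 2612
2612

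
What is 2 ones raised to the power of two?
Convert 2 ones (place-value notation) → 2 (decimal)
Convert two (English words) → 2 (decimal)
Compute 2 ^ 2 = 4
4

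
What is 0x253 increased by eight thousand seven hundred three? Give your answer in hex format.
Convert 0x253 (hexadecimal) → 2×256 + 5×16 + 3 = 595 (decimal)
Convert eight thousand seven hundred three (English words) → 8×1000 + 7×100 + 3 = 8703 (decimal)
Compute 595 + 8703 = 9298
Convert 9298 (decimal) → 9298 = 2×4096 + 4×256 + 5×16 + 2 → 0x2452 (hexadecimal)
0x2452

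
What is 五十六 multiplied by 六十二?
Convert 五十六 (Chinese numeral) → 5×10 + 6 = 56 (decimal)
Convert 六十二 (Chinese numeral) → 6×10 + 2 = 62 (decimal)
Compute 56 × 62 = 3472
3472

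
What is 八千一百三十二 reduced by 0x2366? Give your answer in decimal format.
Convert 八千一百三十二 (Chinese numeral) → 8×1000 + 1×100 + 3×10 + 2 = 8132 (decimal)
Convert 0x2366 (hexadecimal) → 2×4096 + 3×256 + 6×16 + 6 = 9062 (decimal)
Compute 8132 - 9062 = -930
-930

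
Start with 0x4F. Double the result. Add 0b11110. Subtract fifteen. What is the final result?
Convert 0x4F (hexadecimal) → 4×16 + 15 = 79 (decimal)
Start: 79
79 × 2 = 158
Convert 0b11110 (binary) → 16 + 8 + 4 + 2 = 30 (decimal)
158 + 30 = 188
Convert fifteen (English words) → 15 (decimal)
188 - 15 = 173
173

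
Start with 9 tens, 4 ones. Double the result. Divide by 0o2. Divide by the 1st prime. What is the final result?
Convert 9 tens, 4 ones (place-value notation) → 9×10 + 4 = 94 (decimal)
Start: 94
94 × 2 = 188
Convert 0o2 (octal) → 2 (decimal)
188 ÷ 2 = 94
Convert the 1st prime (prime index) → 2 (decimal)
94 ÷ 2 = 47
47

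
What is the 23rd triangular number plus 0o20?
The 23rd triangular number = 23×24/2 = 276
Convert 0o20 (octal) → 2×8 = 16 (decimal)
Compute 276 + 16 = 292
292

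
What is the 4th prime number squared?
The 4th prime number = 7
Compute 7² = 7 × 7 = 49
49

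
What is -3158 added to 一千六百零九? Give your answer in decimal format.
Convert 一千六百零九 (Chinese numeral) → 1×1000 + 6×100 + 9 = 1609 (decimal)
Compute -3158 + 1609 = -1549
-1549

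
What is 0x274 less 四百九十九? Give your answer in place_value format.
Convert 0x274 (hexadecimal) → 2×256 + 7×16 + 4 = 628 (decimal)
Convert 四百九十九 (Chinese numeral) → 4×100 + 9×10 + 9 = 499 (decimal)
Compute 628 - 499 = 129
Convert 129 (decimal) → 129 = 1×100 + 2×10 + 9 → 1 hundred, 2 tens, 9 ones (place-value notation)
1 hundred, 2 tens, 9 ones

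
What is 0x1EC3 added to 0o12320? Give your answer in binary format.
Convert 0x1EC3 (hexadecimal) → 1×4096 + 14×256 + 12×16 + 3 = 7875 (decimal)
Convert 0o12320 (octal) → 1×4096 + 2×512 + 3×64 + 2×8 = 5328 (decimal)
Compute 7875 + 5328 = 13203
Convert 13203 (decimal) → 13203 = 8192 + 4096 + 512 + 256 + 128 + 16 + 2 + 1 → 0b11001110010011 (binary)
0b11001110010011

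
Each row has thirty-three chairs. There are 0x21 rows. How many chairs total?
Convert thirty-three (English words) → 33 (decimal)
Convert 0x21 (hexadecimal) → 2×16 + 1 = 33 (decimal)
Compute 33 × 33 = 1089
1089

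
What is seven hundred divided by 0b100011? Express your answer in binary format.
Convert seven hundred (English words) → 7×100 = 700 (decimal)
Convert 0b100011 (binary) → 32 + 2 + 1 = 35 (decimal)
Compute 700 ÷ 35 = 20
Convert 20 (decimal) → 20 = 16 + 4 → 0b10100 (binary)
0b10100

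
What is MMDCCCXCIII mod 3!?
Convert MMDCCCXCIII (Roman numeral) → 1000 + 1000 + 500 + 100 + 100 + 100 + 90 + 1 + 1 + 1 = 2893 (decimal)
Convert 3! (factorial) → 6 (decimal)
Compute 2893 mod 6 = 1
1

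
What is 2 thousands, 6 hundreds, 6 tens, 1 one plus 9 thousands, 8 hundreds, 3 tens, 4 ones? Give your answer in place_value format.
Convert 2 thousands, 6 hundreds, 6 tens, 1 one (place-value notation) → 2×1000 + 6×100 + 6×10 + 1 = 2661 (decimal)
Convert 9 thousands, 8 hundreds, 3 tens, 4 ones (place-value notation) → 9×1000 + 8×100 + 3×10 + 4 = 9834 (decimal)
Compute 2661 + 9834 = 12495
Convert 12495 (decimal) → 12495 = 12×1000 + 4×100 + 9×10 + 5 → 12 thousands, 4 hundreds, 9 tens, 5 ones (place-value notation)
12 thousands, 4 hundreds, 9 tens, 5 ones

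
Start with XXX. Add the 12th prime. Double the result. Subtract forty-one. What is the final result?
Convert XXX (Roman numeral) → 10 + 10 + 10 = 30 (decimal)
Start: 30
Convert the 12th prime (prime index) → 37 (decimal)
30 + 37 = 67
67 × 2 = 134
Convert forty-one (English words) → 41 (decimal)
134 - 41 = 93
93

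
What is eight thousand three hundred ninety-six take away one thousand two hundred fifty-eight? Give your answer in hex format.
Convert eight thousand three hundred ninety-six (English words) → 8×1000 + 3×100 + 96 = 8396 (decimal)
Convert one thousand two hundred fifty-eight (English words) → 1×1000 + 2×100 + 58 = 1258 (decimal)
Compute 8396 - 1258 = 7138
Convert 7138 (decimal) → 7138 = 1×4096 + 11×256 + 14×16 + 2 → 0x1BE2 (hexadecimal)
0x1BE2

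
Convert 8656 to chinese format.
Convert 8656 (decimal) → 8656 = 8×1000 + 6×100 + 5×10 + 6 → 八千六百五十六 (Chinese numeral)
八千六百五十六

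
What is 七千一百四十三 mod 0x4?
Convert 七千一百四十三 (Chinese numeral) → 7×1000 + 1×100 + 4×10 + 3 = 7143 (decimal)
Convert 0x4 (hexadecimal) → 4 (decimal)
Compute 7143 mod 4 = 3
3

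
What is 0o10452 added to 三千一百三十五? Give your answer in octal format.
Convert 0o10452 (octal) → 1×4096 + 4×64 + 5×8 + 2 = 4394 (decimal)
Convert 三千一百三十五 (Chinese numeral) → 3×1000 + 1×100 + 3×10 + 5 = 3135 (decimal)
Compute 4394 + 3135 = 7529
Convert 7529 (decimal) → 7529 = 1×4096 + 6×512 + 5×64 + 5×8 + 1 → 0o16551 (octal)
0o16551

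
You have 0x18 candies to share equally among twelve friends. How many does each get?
Convert 0x18 (hexadecimal) → 1×16 + 8 = 24 (decimal)
Convert twelve (English words) → 12 (decimal)
Compute 24 ÷ 12 = 2
2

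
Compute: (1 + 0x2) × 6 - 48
Convert 0x2 (hexadecimal) → 2 (decimal)
Expression in decimal: (1 + 2) × 6 - 48
Parentheses first: 1 + 2 = 3
Multiply: 3 × 6 = 18
Subtract: 18 - 48 = -30
-30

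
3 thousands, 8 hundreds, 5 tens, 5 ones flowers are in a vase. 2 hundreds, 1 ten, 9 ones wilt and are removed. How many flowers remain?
Convert 3 thousands, 8 hundreds, 5 tens, 5 ones (place-value notation) → 3×1000 + 8×100 + 5×10 + 5 = 3855 (decimal)
Convert 2 hundreds, 1 ten, 9 ones (place-value notation) → 2×100 + 1×10 + 9 = 219 (decimal)
Compute 3855 - 219 = 3636
3636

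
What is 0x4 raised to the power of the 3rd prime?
Convert 0x4 (hexadecimal) → 4 (decimal)
Convert the 3rd prime (prime index) → 5 (decimal)
Compute 4 ^ 5 = 1024
1024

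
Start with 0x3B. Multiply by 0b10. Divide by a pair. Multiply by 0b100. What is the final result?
Convert 0x3B (hexadecimal) → 3×16 + 11 = 59 (decimal)
Start: 59
Convert 0b10 (binary) → 2 (decimal)
59 × 2 = 118
Convert a pair (colloquial) → 2 (decimal)
118 ÷ 2 = 59
Convert 0b100 (binary) → 4 (decimal)
59 × 4 = 236
236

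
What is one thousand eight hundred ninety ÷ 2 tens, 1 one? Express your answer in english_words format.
Convert one thousand eight hundred ninety (English words) → 1×1000 + 8×100 + 90 = 1890 (decimal)
Convert 2 tens, 1 one (place-value notation) → 2×10 + 1 = 21 (decimal)
Compute 1890 ÷ 21 = 90
Convert 90 (decimal) → ninety (English words)
ninety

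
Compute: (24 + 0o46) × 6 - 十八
Convert 0o46 (octal) → 4×8 + 6 = 38 (decimal)
Convert 十八 (Chinese numeral) → 1×10 + 8 = 18 (decimal)
Expression in decimal: (24 + 38) × 6 - 18
Parentheses first: 24 + 38 = 62
Multiply: 62 × 6 = 372
Subtract: 372 - 18 = 354
354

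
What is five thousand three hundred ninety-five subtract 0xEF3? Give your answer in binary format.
Convert five thousand three hundred ninety-five (English words) → 5×1000 + 3×100 + 95 = 5395 (decimal)
Convert 0xEF3 (hexadecimal) → 14×256 + 15×16 + 3 = 3827 (decimal)
Compute 5395 - 3827 = 1568
Convert 1568 (decimal) → 1568 = 1024 + 512 + 32 → 0b11000100000 (binary)
0b11000100000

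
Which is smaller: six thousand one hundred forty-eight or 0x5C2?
Convert six thousand one hundred forty-eight (English words) → 6×1000 + 1×100 + 48 = 6148 (decimal)
Convert 0x5C2 (hexadecimal) → 5×256 + 12×16 + 2 = 1474 (decimal)
Compare 6148 vs 1474: smaller = 1474
1474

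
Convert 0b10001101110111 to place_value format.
Convert 0b10001101110111 (binary) → 8192 + 512 + 256 + 64 + 32 + 16 + 4 + 2 + 1 = 9079 (decimal)
Convert 9079 (decimal) → 9079 = 9×1000 + 7×10 + 9 → 9 thousands, 7 tens, 9 ones (place-value notation)
9 thousands, 7 tens, 9 ones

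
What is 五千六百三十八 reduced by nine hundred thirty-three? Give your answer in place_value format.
Convert 五千六百三十八 (Chinese numeral) → 5×1000 + 6×100 + 3×10 + 8 = 5638 (decimal)
Convert nine hundred thirty-three (English words) → 9×100 + 33 = 933 (decimal)
Compute 5638 - 933 = 4705
Convert 4705 (decimal) → 4705 = 4×1000 + 7×100 + 5 → 4 thousands, 7 hundreds, 5 ones (place-value notation)
4 thousands, 7 hundreds, 5 ones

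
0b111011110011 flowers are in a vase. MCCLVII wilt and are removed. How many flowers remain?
Convert 0b111011110011 (binary) → 2048 + 1024 + 512 + 128 + 64 + 32 + 16 + 2 + 1 = 3827 (decimal)
Convert MCCLVII (Roman numeral) → 1000 + 100 + 100 + 50 + 5 + 1 + 1 = 1257 (decimal)
Compute 3827 - 1257 = 2570
2570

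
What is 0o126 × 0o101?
Convert 0o126 (octal) → 1×64 + 2×8 + 6 = 86 (decimal)
Convert 0o101 (octal) → 1×64 + 1 = 65 (decimal)
Compute 86 × 65 = 5590
5590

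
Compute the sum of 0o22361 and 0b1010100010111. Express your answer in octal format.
Convert 0o22361 (octal) → 2×4096 + 2×512 + 3×64 + 6×8 + 1 = 9457 (decimal)
Convert 0b1010100010111 (binary) → 4096 + 1024 + 256 + 16 + 4 + 2 + 1 = 5399 (decimal)
Compute 9457 + 5399 = 14856
Convert 14856 (decimal) → 14856 = 3×4096 + 5×512 + 1×8 → 0o35010 (octal)
0o35010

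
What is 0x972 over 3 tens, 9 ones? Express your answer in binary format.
Convert 0x972 (hexadecimal) → 9×256 + 7×16 + 2 = 2418 (decimal)
Convert 3 tens, 9 ones (place-value notation) → 3×10 + 9 = 39 (decimal)
Compute 2418 ÷ 39 = 62
Convert 62 (decimal) → 62 = 32 + 16 + 8 + 4 + 2 → 0b111110 (binary)
0b111110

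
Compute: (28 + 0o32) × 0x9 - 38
Convert 0o32 (octal) → 3×8 + 2 = 26 (decimal)
Convert 0x9 (hexadecimal) → 9 (decimal)
Expression in decimal: (28 + 26) × 9 - 38
Parentheses first: 28 + 26 = 54
Multiply: 54 × 9 = 486
Subtract: 486 - 38 = 448
448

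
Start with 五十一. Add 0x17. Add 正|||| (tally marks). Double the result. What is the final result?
Convert 五十一 (Chinese numeral) → 5×10 + 1 = 51 (decimal)
Start: 51
Convert 0x17 (hexadecimal) → 1×16 + 7 = 23 (decimal)
51 + 23 = 74
Convert 正|||| (tally marks) → 5 + 4 = 9 (decimal)
74 + 9 = 83
83 × 2 = 166
166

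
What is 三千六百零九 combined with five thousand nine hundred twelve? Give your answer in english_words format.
Convert 三千六百零九 (Chinese numeral) → 3×1000 + 6×100 + 9 = 3609 (decimal)
Convert five thousand nine hundred twelve (English words) → 5×1000 + 9×100 + 12 = 5912 (decimal)
Compute 3609 + 5912 = 9521
Convert 9521 (decimal) → 9521 = 9×1000 + 5×100 + 21 → nine thousand five hundred twenty-one (English words)
nine thousand five hundred twenty-one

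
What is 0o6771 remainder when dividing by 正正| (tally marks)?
Convert 0o6771 (octal) → 6×512 + 7×64 + 7×8 + 1 = 3577 (decimal)
Convert 正正| (tally marks) → 5 + 5 + 1 = 11 (decimal)
Compute 3577 mod 11 = 2
2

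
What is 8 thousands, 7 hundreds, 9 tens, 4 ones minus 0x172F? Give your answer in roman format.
Convert 8 thousands, 7 hundreds, 9 tens, 4 ones (place-value notation) → 8×1000 + 7×100 + 9×10 + 4 = 8794 (decimal)
Convert 0x172F (hexadecimal) → 1×4096 + 7×256 + 2×16 + 15 = 5935 (decimal)
Compute 8794 - 5935 = 2859
Convert 2859 (decimal) → 2859 = 1000 + 1000 + 500 + 100 + 100 + 100 + 50 + 9 → MMDCCCLIX (Roman numeral)
MMDCCCLIX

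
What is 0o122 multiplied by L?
Convert 0o122 (octal) → 1×64 + 2×8 + 2 = 82 (decimal)
Convert L (Roman numeral) → 50 (decimal)
Compute 82 × 50 = 4100
4100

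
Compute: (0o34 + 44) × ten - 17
Convert 0o34 (octal) → 3×8 + 4 = 28 (decimal)
Convert ten (English words) → 10 (decimal)
Expression in decimal: (28 + 44) × 10 - 17
Parentheses first: 28 + 44 = 72
Multiply: 72 × 10 = 720
Subtract: 720 - 17 = 703
703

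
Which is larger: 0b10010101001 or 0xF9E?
Convert 0b10010101001 (binary) → 1024 + 128 + 32 + 8 + 1 = 1193 (decimal)
Convert 0xF9E (hexadecimal) → 15×256 + 9×16 + 14 = 3998 (decimal)
Compare 1193 vs 3998: larger = 3998
3998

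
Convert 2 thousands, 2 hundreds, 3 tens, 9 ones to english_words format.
Convert 2 thousands, 2 hundreds, 3 tens, 9 ones (place-value notation) → 2×1000 + 2×100 + 3×10 + 9 = 2239 (decimal)
Convert 2239 (decimal) → 2239 = 2×1000 + 2×100 + 39 → two thousand two hundred thirty-nine (English words)
two thousand two hundred thirty-nine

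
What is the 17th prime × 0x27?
Convert the 17th prime (prime index) → 59 (decimal)
Convert 0x27 (hexadecimal) → 2×16 + 7 = 39 (decimal)
Compute 59 × 39 = 2301
2301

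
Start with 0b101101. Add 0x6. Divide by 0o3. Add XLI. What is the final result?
Convert 0b101101 (binary) → 32 + 8 + 4 + 1 = 45 (decimal)
Start: 45
Convert 0x6 (hexadecimal) → 6 (decimal)
45 + 6 = 51
Convert 0o3 (octal) → 3 (decimal)
51 ÷ 3 = 17
Convert XLI (Roman numeral) → 40 + 1 = 41 (decimal)
17 + 41 = 58
58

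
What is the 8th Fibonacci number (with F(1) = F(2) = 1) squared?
The 8th Fibonacci number (with F(1) = F(2) = 1): 1, 1, 2, 3, 5, 8, 13, 21 → 21
Compute 21² = 21 × 21 = 441
441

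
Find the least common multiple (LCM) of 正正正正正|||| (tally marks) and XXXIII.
Convert 正正正正正|||| (tally marks) → 5 + 5 + 5 + 5 + 5 + 4 = 29 (decimal)
Convert XXXIII (Roman numeral) → 10 + 10 + 10 + 1 + 1 + 1 = 33 (decimal)
Compute lcm(29, 33) = 957
957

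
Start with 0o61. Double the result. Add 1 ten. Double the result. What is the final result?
Convert 0o61 (octal) → 6×8 + 1 = 49 (decimal)
Start: 49
49 × 2 = 98
Convert 1 ten (place-value notation) → 1×10 = 10 (decimal)
98 + 10 = 108
108 × 2 = 216
216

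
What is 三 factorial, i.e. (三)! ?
Convert 三 (Chinese numeral) → 3 (decimal)
Compute 3! = 6
6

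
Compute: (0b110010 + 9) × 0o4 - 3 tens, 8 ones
Convert 0b110010 (binary) → 32 + 16 + 2 = 50 (decimal)
Convert 0o4 (octal) → 4 (decimal)
Convert 3 tens, 8 ones (place-value notation) → 3×10 + 8 = 38 (decimal)
Expression in decimal: (50 + 9) × 4 - 38
Parentheses first: 50 + 9 = 59
Multiply: 59 × 4 = 236
Subtract: 236 - 38 = 198
198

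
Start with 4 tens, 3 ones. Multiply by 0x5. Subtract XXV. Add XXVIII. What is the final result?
Convert 4 tens, 3 ones (place-value notation) → 4×10 + 3 = 43 (decimal)
Start: 43
Convert 0x5 (hexadecimal) → 5 (decimal)
43 × 5 = 215
Convert XXV (Roman numeral) → 10 + 10 + 5 = 25 (decimal)
215 - 25 = 190
Convert XXVIII (Roman numeral) → 10 + 10 + 5 + 1 + 1 + 1 = 28 (decimal)
190 + 28 = 218
218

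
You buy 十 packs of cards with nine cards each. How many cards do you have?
Convert nine (English words) → 9 (decimal)
Convert 十 (Chinese numeral) → 1×10 = 10 (decimal)
Compute 9 × 10 = 90
90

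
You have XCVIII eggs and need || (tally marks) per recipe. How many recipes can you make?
Convert XCVIII (Roman numeral) → 90 + 5 + 1 + 1 + 1 = 98 (decimal)
Convert || (tally marks) → 2 (decimal)
Compute 98 ÷ 2 = 49
49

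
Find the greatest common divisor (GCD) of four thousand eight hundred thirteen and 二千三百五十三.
Convert four thousand eight hundred thirteen (English words) → 4×1000 + 8×100 + 13 = 4813 (decimal)
Convert 二千三百五十三 (Chinese numeral) → 2×1000 + 3×100 + 5×10 + 3 = 2353 (decimal)
Compute gcd(4813, 2353) = 1
1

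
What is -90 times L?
Convert L (Roman numeral) → 50 (decimal)
Compute -90 × 50 = -4500
-4500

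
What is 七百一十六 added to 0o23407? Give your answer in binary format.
Convert 七百一十六 (Chinese numeral) → 7×100 + 1×10 + 6 = 716 (decimal)
Convert 0o23407 (octal) → 2×4096 + 3×512 + 4×64 + 7 = 9991 (decimal)
Compute 716 + 9991 = 10707
Convert 10707 (decimal) → 10707 = 8192 + 2048 + 256 + 128 + 64 + 16 + 2 + 1 → 0b10100111010011 (binary)
0b10100111010011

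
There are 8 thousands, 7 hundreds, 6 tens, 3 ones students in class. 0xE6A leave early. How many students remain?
Convert 8 thousands, 7 hundreds, 6 tens, 3 ones (place-value notation) → 8×1000 + 7×100 + 6×10 + 3 = 8763 (decimal)
Convert 0xE6A (hexadecimal) → 14×256 + 6×16 + 10 = 3690 (decimal)
Compute 8763 - 3690 = 5073
5073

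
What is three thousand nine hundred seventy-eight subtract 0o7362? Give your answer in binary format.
Convert three thousand nine hundred seventy-eight (English words) → 3×1000 + 9×100 + 78 = 3978 (decimal)
Convert 0o7362 (octal) → 7×512 + 3×64 + 6×8 + 2 = 3826 (decimal)
Compute 3978 - 3826 = 152
Convert 152 (decimal) → 152 = 128 + 16 + 8 → 0b10011000 (binary)
0b10011000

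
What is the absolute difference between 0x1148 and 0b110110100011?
Convert 0x1148 (hexadecimal) → 1×4096 + 1×256 + 4×16 + 8 = 4424 (decimal)
Convert 0b110110100011 (binary) → 2048 + 1024 + 256 + 128 + 32 + 2 + 1 = 3491 (decimal)
Compute |4424 - 3491| = 933
933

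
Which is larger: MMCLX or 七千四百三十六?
Convert MMCLX (Roman numeral) → 1000 + 1000 + 100 + 50 + 10 = 2160 (decimal)
Convert 七千四百三十六 (Chinese numeral) → 7×1000 + 4×100 + 3×10 + 6 = 7436 (decimal)
Compare 2160 vs 7436: larger = 7436
7436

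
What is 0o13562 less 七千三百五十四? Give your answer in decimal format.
Convert 0o13562 (octal) → 1×4096 + 3×512 + 5×64 + 6×8 + 2 = 6002 (decimal)
Convert 七千三百五十四 (Chinese numeral) → 7×1000 + 3×100 + 5×10 + 4 = 7354 (decimal)
Compute 6002 - 7354 = -1352
-1352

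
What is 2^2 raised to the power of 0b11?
Convert 2^2 (power) → 4 (decimal)
Convert 0b11 (binary) → 2 + 1 = 3 (decimal)
Compute 4 ^ 3 = 64
64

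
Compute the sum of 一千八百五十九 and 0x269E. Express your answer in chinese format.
Convert 一千八百五十九 (Chinese numeral) → 1×1000 + 8×100 + 5×10 + 9 = 1859 (decimal)
Convert 0x269E (hexadecimal) → 2×4096 + 6×256 + 9×16 + 14 = 9886 (decimal)
Compute 1859 + 9886 = 11745
Convert 11745 (decimal) → 11745 = 1×10000 + 1×1000 + 7×100 + 4×10 + 5 → 一万一千七百四十五 (Chinese numeral)
一万一千七百四十五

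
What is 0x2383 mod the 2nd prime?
Convert 0x2383 (hexadecimal) → 2×4096 + 3×256 + 8×16 + 3 = 9091 (decimal)
Convert the 2nd prime (prime index) → 3 (decimal)
Compute 9091 mod 3 = 1
1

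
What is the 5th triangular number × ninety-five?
Convert the 5th triangular number (triangular index) → 5×6/2 = 15 (decimal)
Convert ninety-five (English words) → 95 (decimal)
Compute 15 × 95 = 1425
1425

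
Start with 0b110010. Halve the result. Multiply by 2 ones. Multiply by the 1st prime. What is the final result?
Convert 0b110010 (binary) → 32 + 16 + 2 = 50 (decimal)
Start: 50
50 ÷ 2 = 25
Convert 2 ones (place-value notation) → 2 (decimal)
25 × 2 = 50
Convert the 1st prime (prime index) → 2 (decimal)
50 × 2 = 100
100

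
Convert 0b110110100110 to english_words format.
Convert 0b110110100110 (binary) → 2048 + 1024 + 256 + 128 + 32 + 4 + 2 = 3494 (decimal)
Convert 3494 (decimal) → 3494 = 3×1000 + 4×100 + 94 → three thousand four hundred ninety-four (English words)
three thousand four hundred ninety-four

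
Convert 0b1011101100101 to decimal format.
Convert 0b1011101100101 (binary) → 4096 + 1024 + 512 + 256 + 64 + 32 + 4 + 1 = 5989 (decimal)
5989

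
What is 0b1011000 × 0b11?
Convert 0b1011000 (binary) → 64 + 16 + 8 = 88 (decimal)
Convert 0b11 (binary) → 2 + 1 = 3 (decimal)
Compute 88 × 3 = 264
264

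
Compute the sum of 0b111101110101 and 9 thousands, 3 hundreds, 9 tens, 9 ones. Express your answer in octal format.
Convert 0b111101110101 (binary) → 2048 + 1024 + 512 + 256 + 64 + 32 + 16 + 4 + 1 = 3957 (decimal)
Convert 9 thousands, 3 hundreds, 9 tens, 9 ones (place-value notation) → 9×1000 + 3×100 + 9×10 + 9 = 9399 (decimal)
Compute 3957 + 9399 = 13356
Convert 13356 (decimal) → 13356 = 3×4096 + 2×512 + 5×8 + 4 → 0o32054 (octal)
0o32054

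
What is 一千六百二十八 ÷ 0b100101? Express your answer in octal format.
Convert 一千六百二十八 (Chinese numeral) → 1×1000 + 6×100 + 2×10 + 8 = 1628 (decimal)
Convert 0b100101 (binary) → 32 + 4 + 1 = 37 (decimal)
Compute 1628 ÷ 37 = 44
Convert 44 (decimal) → 44 = 5×8 + 4 → 0o54 (octal)
0o54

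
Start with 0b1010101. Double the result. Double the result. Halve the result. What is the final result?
Convert 0b1010101 (binary) → 64 + 16 + 4 + 1 = 85 (decimal)
Start: 85
85 × 2 = 170
170 × 2 = 340
340 ÷ 2 = 170
170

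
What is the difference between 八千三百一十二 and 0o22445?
Convert 八千三百一十二 (Chinese numeral) → 8×1000 + 3×100 + 1×10 + 2 = 8312 (decimal)
Convert 0o22445 (octal) → 2×4096 + 2×512 + 4×64 + 4×8 + 5 = 9509 (decimal)
Difference: |8312 - 9509| = 1197
1197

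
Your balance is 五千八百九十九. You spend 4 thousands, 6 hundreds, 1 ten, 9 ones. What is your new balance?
Convert 五千八百九十九 (Chinese numeral) → 5×1000 + 8×100 + 9×10 + 9 = 5899 (decimal)
Convert 4 thousands, 6 hundreds, 1 ten, 9 ones (place-value notation) → 4×1000 + 6×100 + 1×10 + 9 = 4619 (decimal)
Compute 5899 - 4619 = 1280
1280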